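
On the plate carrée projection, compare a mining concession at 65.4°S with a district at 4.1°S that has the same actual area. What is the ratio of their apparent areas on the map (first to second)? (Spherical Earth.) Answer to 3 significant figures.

For the equirectangular projection with φ₀ = 0 (plate carrée), h = 1 along meridians and k = sec φ along parallels.
Areal scale at 65.4°: h·k = 1.000 × 2.402 = 2.402.
Areal scale at 4.1°: h·k = 1.000 × 1.003 = 1.003.
Ratio = 2.402/1.003 ≈ 2.40.

2.40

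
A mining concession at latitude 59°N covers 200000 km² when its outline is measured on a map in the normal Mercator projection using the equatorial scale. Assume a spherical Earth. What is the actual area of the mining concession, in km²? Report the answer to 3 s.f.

53100 km²

Mercator is conformal, so the point scale is isotropic: h = k = sec φ = 1/cos φ.
Areal scale = k² = sec²φ = 1/cos²(59°) = 1/0.5150² = 3.770.
True area = apparent / (areal scale) = 200000 / 3.770 ≈ 53100 km².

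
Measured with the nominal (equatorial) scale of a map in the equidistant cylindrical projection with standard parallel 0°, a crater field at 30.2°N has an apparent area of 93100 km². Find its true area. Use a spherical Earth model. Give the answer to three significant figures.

80500 km²

Plate carrée maps x = Rλ, y = Rφ. The meridian scale is h = 1 and the parallel scale is k = 1/cos φ = sec φ.
Areal scale = h·k = 1 × sec φ; at 30.2°, h = 1.000, k = 1.157, so h·k = 1.157.
True area = apparent / (areal scale) = 93100 / 1.157 ≈ 80500 km².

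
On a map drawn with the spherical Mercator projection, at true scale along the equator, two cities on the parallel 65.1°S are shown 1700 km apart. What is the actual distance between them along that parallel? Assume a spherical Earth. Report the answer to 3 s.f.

716 km

The Mercator projection is conformal; its linear scale factor is the same in every direction and equals sec φ = 1/cos φ.
Along the parallel at 65.1°, map distances are exaggerated by k = sec 65.1° = 2.375.
True distance = 1700 / 2.375 = 1700 × cos 65.1° ≈ 716 km.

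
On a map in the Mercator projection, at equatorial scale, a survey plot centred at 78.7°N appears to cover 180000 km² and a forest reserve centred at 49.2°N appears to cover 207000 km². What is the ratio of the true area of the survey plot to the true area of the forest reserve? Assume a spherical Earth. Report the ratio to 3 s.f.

Mercator's areal exaggeration is sec²φ; hence true area = (apparent area) · cos²φ.
True area of survey plot: 180000 × cos²(78.7°) = 180000 × 0.03839 = 6911 km².
True area of forest reserve: 207000 × cos²(49.2°) = 207000 × 0.4270 = 88380 km².
Ratio = 6911 / 88380 ≈ 0.0782.

0.0782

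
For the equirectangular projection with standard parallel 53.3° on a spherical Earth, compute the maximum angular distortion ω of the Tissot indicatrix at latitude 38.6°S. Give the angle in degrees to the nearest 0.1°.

15.3°

The equidistant cylindrical projection with φ₀ = 53.3° has h = 1 (meridians true) and k = cos φ₀ / cos φ along parallels.
At 38.6°: h = 1.000, k = 0.7647; principal scales a = 1.000, b = 0.7647.
sin(ω/2) = (a − b)/(a + b) = 0.2353/1.765 = 0.1333, so ω = 2 arcsin(0.1333) ≈ 15.3°.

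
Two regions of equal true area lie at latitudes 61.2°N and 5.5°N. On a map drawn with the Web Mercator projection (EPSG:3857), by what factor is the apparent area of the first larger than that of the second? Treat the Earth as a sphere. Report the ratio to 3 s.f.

Mercator areal scale is sec²φ.
At 61.2°: sec²(61.2°) = 1/0.4818² = 4.309.
At 5.5°: sec²(5.5°) = 1/0.9954² = 1.009.
Ratio = 4.309/1.009 = cos²(5.5°)/cos²(61.2°) ≈ 4.27.

4.27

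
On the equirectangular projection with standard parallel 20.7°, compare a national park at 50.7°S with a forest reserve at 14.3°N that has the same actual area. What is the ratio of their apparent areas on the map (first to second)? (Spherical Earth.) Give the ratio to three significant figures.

1.53

In the equirectangular projection with standard parallel φ₀ = 20.7° (x = Rλ cos φ₀, y = Rφ), meridians are true-scale (h = 1) and the parallel scale is k = cos φ₀ / cos φ.
Areal scale at 50.7°: h·k = 1.000 × 1.477 = 1.477.
Areal scale at 14.3°: h·k = 1.000 × 0.9654 = 0.9654.
Ratio = 1.477/0.9654 ≈ 1.53.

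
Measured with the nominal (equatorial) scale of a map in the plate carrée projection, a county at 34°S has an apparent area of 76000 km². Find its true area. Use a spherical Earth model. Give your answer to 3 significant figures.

For the equirectangular projection with φ₀ = 0 (plate carrée), h = 1 along meridians and k = sec φ along parallels.
Areal scale = h·k = 1 × sec φ; at 34°, h = 1.000, k = 1.206, so h·k = 1.206.
True area = apparent / (areal scale) = 76000 / 1.206 ≈ 63000 km².

63000 km²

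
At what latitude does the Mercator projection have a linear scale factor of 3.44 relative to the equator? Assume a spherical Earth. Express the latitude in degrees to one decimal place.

Mercator scale is k = sec φ = 1/cos φ.
1/cos φ = 3.44  ⇒  cos φ = 0.2907  ⇒  φ = arccos(0.2907) ≈ 73.1°.

73.1°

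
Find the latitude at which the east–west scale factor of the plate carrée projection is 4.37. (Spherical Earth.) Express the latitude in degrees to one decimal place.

Plate carrée: h = 1, k = sec φ along parallels.
sec φ = 4.37  ⇒  cos φ = 0.2288  ⇒  φ ≈ 76.8°.

76.8°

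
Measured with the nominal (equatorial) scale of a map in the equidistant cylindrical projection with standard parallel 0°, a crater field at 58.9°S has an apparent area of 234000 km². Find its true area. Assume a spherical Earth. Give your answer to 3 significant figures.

121000 km²

In the plate carrée (x = Rλ, y = Rφ), meridians are true-scale (h = 1) and parallels are stretched by k = sec φ.
Areal scale = h·k = 1 × sec φ; at 58.9°, h = 1.000, k = 1.936, so h·k = 1.936.
True area = apparent / (areal scale) = 234000 / 1.936 ≈ 121000 km².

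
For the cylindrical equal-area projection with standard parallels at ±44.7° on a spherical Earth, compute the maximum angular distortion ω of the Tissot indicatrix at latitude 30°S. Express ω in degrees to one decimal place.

A cylindrical equal-area projection with standard parallel φ₀ has meridian scale h = cos φ / cos φ₀ and parallel scale k = cos φ₀ / cos φ (so areas are preserved, h·k = 1).
At 30°: h = 1.218, k = 0.8208; principal scales a = 1.218, b = 0.8208.
sin(ω/2) = (a − b)/(a + b) = 0.3976/2.039 = 0.1950, so ω = 2 arcsin(0.1950) ≈ 22.5°.

22.5°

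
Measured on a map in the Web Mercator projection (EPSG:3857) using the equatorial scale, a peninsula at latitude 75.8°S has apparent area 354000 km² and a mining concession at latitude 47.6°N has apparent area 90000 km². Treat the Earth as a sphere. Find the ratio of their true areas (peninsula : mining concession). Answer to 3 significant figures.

Mercator's areal exaggeration is sec²φ; hence true area = (apparent area) · cos²φ.
True area of peninsula: 354000 × cos²(75.8°) = 354000 × 0.06018 = 21300 km².
True area of mining concession: 90000 × cos²(47.6°) = 90000 × 0.4547 = 40920 km².
Ratio = 21300 / 40920 ≈ 0.521.

0.521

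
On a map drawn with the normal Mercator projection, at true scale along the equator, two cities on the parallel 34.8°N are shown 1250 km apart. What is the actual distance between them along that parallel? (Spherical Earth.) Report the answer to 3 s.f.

1030 km

The Mercator projection is conformal; its linear scale factor is the same in every direction and equals sec φ = 1/cos φ.
Along the parallel at 34.8°, map distances are exaggerated by k = sec 34.8° = 1.218.
True distance = 1250 / 1.218 = 1250 × cos 34.8° ≈ 1030 km.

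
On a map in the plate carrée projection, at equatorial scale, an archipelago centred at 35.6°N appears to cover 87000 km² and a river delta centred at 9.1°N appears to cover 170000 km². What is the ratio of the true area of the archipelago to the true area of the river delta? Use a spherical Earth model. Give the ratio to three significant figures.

On the plate carrée, areal scale = h·k = 1 × sec φ, so true area = apparent × cos φ.
True area of archipelago: 87000 × cos(35.6°) = 87000 × 0.8131 = 70740 km².
True area of river delta: 170000 × cos(9.1°) = 170000 × 0.9874 = 167900 km².
Ratio = 70740 / 167900 ≈ 0.421.

0.421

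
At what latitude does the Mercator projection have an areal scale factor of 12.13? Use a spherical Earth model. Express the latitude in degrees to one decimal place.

Mercator areal scale is sec²φ.
sec²φ = 12.13  ⇒  cos²φ = 0.08244  ⇒  cos φ = 0.2871.
φ = arccos(0.2871) ≈ 73.3°.

73.3°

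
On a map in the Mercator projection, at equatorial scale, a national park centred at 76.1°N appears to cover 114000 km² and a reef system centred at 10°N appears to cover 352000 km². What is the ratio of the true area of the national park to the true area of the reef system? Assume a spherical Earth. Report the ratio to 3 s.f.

0.0193

Mercator's areal exaggeration is sec²φ; hence true area = (apparent area) · cos²φ.
True area of national park: 114000 × cos²(76.1°) = 114000 × 0.05771 = 6579 km².
True area of reef system: 352000 × cos²(10°) = 352000 × 0.9698 = 341400 km².
Ratio = 6579 / 341400 ≈ 0.0193.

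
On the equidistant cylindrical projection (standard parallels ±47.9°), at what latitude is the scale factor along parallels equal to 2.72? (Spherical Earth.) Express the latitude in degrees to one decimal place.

In the equirectangular projection with standard parallel φ₀ = 47.9° (x = Rλ cos φ₀, y = Rφ), meridians are true-scale (h = 1) and the parallel scale is k = cos φ₀ / cos φ.
k = cos φ₀ / cos φ = 2.72  ⇒  cos φ = cos 47.9° / 2.72 = 0.2465.
φ = arccos(0.2465) ≈ 75.7°.

75.7°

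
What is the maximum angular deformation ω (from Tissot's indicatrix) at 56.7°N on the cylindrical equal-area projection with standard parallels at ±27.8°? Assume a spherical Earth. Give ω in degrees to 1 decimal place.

Cylindrical equal-area (φ₀ = 27.8°): h = cos φ / cos 27.8° along meridians, k = cos 27.8° / cos φ along parallels; h·k = 1.
At 56.7°: h = 0.6207, k = 1.611; principal scales a = 1.611, b = 0.6207.
sin(ω/2) = (a − b)/(a + b) = 0.9905/2.232 = 0.4438, so ω = 2 arcsin(0.4438) ≈ 52.7°.

52.7°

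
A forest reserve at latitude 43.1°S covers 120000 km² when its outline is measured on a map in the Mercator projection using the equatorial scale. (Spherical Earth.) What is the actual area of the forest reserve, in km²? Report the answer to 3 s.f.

64000 km²

Mercator is conformal, so the point scale is isotropic: h = k = sec φ = 1/cos φ.
Areal scale = k² = sec²φ = 1/cos²(43.1°) = 1/0.7302² = 1.876.
True area = apparent / (areal scale) = 120000 / 1.876 ≈ 64000 km².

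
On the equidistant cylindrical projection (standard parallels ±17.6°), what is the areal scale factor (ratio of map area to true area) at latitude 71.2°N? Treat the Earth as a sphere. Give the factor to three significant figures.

2.96

In the equirectangular projection with standard parallel φ₀ = 17.6° (x = Rλ cos φ₀, y = Rφ), meridians are true-scale (h = 1) and the parallel scale is k = cos φ₀ / cos φ.
Areal scale = h·k = 1 × cos φ₀ / cos φ; at 71.2°, h = 1.000, k = 2.958, so h·k = 2.958.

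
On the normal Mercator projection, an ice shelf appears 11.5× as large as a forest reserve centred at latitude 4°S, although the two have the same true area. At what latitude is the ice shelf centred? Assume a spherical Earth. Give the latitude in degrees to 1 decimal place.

72.9°

On Mercator, (apparent₁)/(apparent₂) = sec²φ₁ / sec²φ₂ when true areas are equal.
cos²φ₂ / cos²φ₁ = 11.5  ⇒  cos φ₁ = cos 4° / √11.5 = 0.9976/3.391 = 0.2942.
φ₁ = arccos(0.2942) ≈ 72.9°.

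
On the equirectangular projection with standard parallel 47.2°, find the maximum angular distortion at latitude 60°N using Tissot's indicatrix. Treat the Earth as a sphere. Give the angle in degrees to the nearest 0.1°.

17.5°

In the equirectangular projection with standard parallel φ₀ = 47.2° (x = Rλ cos φ₀, y = Rφ), meridians are true-scale (h = 1) and the parallel scale is k = cos φ₀ / cos φ.
At 60°: h = 1.000, k = 1.359; principal scales a = 1.359, b = 1.000.
sin(ω/2) = (a − b)/(a + b) = 0.3589/2.359 = 0.1521, so ω = 2 arcsin(0.1521) ≈ 17.5°.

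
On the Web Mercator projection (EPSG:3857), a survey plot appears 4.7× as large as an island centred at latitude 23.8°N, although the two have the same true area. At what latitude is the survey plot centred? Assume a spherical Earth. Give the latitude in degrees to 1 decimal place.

For equal true areas on Mercator, apparent areas scale as sec²φ, so the ratio is cos²φ₂ / cos²φ₁.
cos²φ₂ / cos²φ₁ = 4.7  ⇒  cos φ₁ = cos 23.8° / √4.7 = 0.9150/2.168 = 0.4220.
φ₁ = arccos(0.4220) ≈ 65.0°.

65.0°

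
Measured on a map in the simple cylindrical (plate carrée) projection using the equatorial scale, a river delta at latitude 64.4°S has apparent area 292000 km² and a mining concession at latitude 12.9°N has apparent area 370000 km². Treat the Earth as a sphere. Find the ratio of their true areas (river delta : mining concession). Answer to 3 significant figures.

0.350

On the plate carrée, areal scale = h·k = 1 × sec φ, so true area = apparent × cos φ.
True area of river delta: 292000 × cos(64.4°) = 292000 × 0.4321 = 126200 km².
True area of mining concession: 370000 × cos(12.9°) = 370000 × 0.9748 = 360700 km².
Ratio = 126200 / 360700 ≈ 0.350.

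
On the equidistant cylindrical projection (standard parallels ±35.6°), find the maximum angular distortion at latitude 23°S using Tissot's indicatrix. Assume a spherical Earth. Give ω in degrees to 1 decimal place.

7.1°

In the equirectangular projection with standard parallel φ₀ = 35.6° (x = Rλ cos φ₀, y = Rφ), meridians are true-scale (h = 1) and the parallel scale is k = cos φ₀ / cos φ.
At 23°: h = 1.000, k = 0.8833; principal scales a = 1.000, b = 0.8833.
sin(ω/2) = (a − b)/(a + b) = 0.1167/1.883 = 0.06195, so ω = 2 arcsin(0.06195) ≈ 7.1°.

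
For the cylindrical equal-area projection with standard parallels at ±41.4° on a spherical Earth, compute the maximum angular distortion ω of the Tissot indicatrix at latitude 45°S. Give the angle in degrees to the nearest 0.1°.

6.8°

Cylindrical equal-area (φ₀ = 41.4°): h = cos φ / cos 41.4° along meridians, k = cos 41.4° / cos φ along parallels; h·k = 1.
At 45°: h = 0.9427, k = 1.061; principal scales a = 1.061, b = 0.9427.
sin(ω/2) = (a − b)/(a + b) = 0.1181/2.003 = 0.05897, so ω = 2 arcsin(0.05897) ≈ 6.8°.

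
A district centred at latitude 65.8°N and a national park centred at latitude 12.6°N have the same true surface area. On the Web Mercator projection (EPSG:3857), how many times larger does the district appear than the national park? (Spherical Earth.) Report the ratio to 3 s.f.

5.67

On Mercator, area is exaggerated by sec²φ = 1/cos²φ.
At 65.8°: sec²(65.8°) = 1/0.4099² = 5.951.
At 12.6°: sec²(12.6°) = 1/0.9759² = 1.050.
Ratio = 5.951/1.050 = cos²(12.6°)/cos²(65.8°) ≈ 5.67.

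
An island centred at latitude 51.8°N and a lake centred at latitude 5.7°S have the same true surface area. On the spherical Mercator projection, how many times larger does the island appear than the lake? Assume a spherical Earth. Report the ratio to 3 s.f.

Mercator is conformal with k = sec φ, so areal scale = k² = sec²φ.
At 51.8°: sec²(51.8°) = 1/0.6184² = 2.615.
At 5.7°: sec²(5.7°) = 1/0.9951² = 1.010.
Ratio = 2.615/1.010 = cos²(5.7°)/cos²(51.8°) ≈ 2.59.

2.59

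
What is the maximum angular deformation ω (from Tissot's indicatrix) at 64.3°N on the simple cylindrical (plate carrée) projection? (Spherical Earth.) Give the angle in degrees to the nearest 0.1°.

For the equirectangular projection with φ₀ = 0 (plate carrée), h = 1 along meridians and k = sec φ along parallels.
At 64.3°: h = 1.000, k = 2.306; principal scales a = 2.306, b = 1.000.
sin(ω/2) = (a − b)/(a + b) = 1.306/3.306 = 0.3950, so ω = 2 arcsin(0.3950) ≈ 46.5°.

46.5°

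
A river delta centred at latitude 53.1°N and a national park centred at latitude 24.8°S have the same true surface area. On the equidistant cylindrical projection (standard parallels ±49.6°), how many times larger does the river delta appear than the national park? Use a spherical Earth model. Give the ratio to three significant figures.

In the equirectangular projection with standard parallel φ₀ = 49.6° (x = Rλ cos φ₀, y = Rφ), meridians are true-scale (h = 1) and the parallel scale is k = cos φ₀ / cos φ.
Areal scale at 53.1°: h·k = 1.000 × 1.079 = 1.079.
Areal scale at 24.8°: h·k = 1.000 × 0.7140 = 0.7140.
Ratio = 1.079/0.7140 ≈ 1.51.

1.51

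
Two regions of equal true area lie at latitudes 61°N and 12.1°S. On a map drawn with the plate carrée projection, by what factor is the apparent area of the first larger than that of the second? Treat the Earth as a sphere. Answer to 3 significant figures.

2.02

Plate carrée maps x = Rλ, y = Rφ. The meridian scale is h = 1 and the parallel scale is k = 1/cos φ = sec φ.
Areal scale at 61°: h·k = 1.000 × 2.063 = 2.063.
Areal scale at 12.1°: h·k = 1.000 × 1.023 = 1.023.
Ratio = 2.063/1.023 ≈ 2.02.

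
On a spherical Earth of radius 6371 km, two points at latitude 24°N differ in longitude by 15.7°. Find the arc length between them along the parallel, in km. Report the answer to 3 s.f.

1590 km

Arc length along a parallel = R cos φ · Δλ (with Δλ in radians).
= 6371 × cos 24° × (15.7° × π/180) = 6371 × 0.9135 × 0.2740 ≈ 1590 km.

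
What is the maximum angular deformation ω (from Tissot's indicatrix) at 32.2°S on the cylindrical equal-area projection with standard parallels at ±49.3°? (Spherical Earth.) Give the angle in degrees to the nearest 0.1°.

29.5°

Cylindrical equal-area (φ₀ = 49.3°): h = cos φ / cos 49.3° along meridians, k = cos 49.3° / cos φ along parallels; h·k = 1.
At 32.2°: h = 1.298, k = 0.7706; principal scales a = 1.298, b = 0.7706.
sin(ω/2) = (a − b)/(a + b) = 0.5270/2.068 = 0.2548, so ω = 2 arcsin(0.2548) ≈ 29.5°.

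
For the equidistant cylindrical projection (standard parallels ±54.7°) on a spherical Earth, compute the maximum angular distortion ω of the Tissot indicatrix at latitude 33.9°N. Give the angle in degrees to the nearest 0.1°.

20.6°

In the equirectangular projection with standard parallel φ₀ = 54.7° (x = Rλ cos φ₀, y = Rφ), meridians are true-scale (h = 1) and the parallel scale is k = cos φ₀ / cos φ.
At 33.9°: h = 1.000, k = 0.6962; principal scales a = 1.000, b = 0.6962.
sin(ω/2) = (a − b)/(a + b) = 0.3038/1.696 = 0.1791, so ω = 2 arcsin(0.1791) ≈ 20.6°.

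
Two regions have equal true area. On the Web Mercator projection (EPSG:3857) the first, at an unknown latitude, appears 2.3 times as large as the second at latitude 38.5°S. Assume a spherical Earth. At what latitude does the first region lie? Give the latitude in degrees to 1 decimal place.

On Mercator, (apparent₁)/(apparent₂) = sec²φ₁ / sec²φ₂ when true areas are equal.
cos²φ₂ / cos²φ₁ = 2.3  ⇒  cos φ₁ = cos 38.5° / √2.3 = 0.7826/1.517 = 0.5160.
φ₁ = arccos(0.5160) ≈ 58.9°.

58.9°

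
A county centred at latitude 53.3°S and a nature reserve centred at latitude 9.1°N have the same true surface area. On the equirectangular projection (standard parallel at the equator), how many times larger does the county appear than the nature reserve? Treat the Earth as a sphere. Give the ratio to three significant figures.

1.65

For the equirectangular projection with φ₀ = 0 (plate carrée), h = 1 along meridians and k = sec φ along parallels.
Areal scale at 53.3°: h·k = 1.000 × 1.673 = 1.673.
Areal scale at 9.1°: h·k = 1.000 × 1.013 = 1.013.
Ratio = 1.673/1.013 ≈ 1.65.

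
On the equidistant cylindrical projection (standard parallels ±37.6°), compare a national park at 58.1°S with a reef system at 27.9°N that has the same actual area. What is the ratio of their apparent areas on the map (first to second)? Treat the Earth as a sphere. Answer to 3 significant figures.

1.67

In the equirectangular projection with standard parallel φ₀ = 37.6° (x = Rλ cos φ₀, y = Rφ), meridians are true-scale (h = 1) and the parallel scale is k = cos φ₀ / cos φ.
Areal scale at 58.1°: h·k = 1.000 × 1.499 = 1.499.
Areal scale at 27.9°: h·k = 1.000 × 0.8965 = 0.8965.
Ratio = 1.499/0.8965 ≈ 1.67.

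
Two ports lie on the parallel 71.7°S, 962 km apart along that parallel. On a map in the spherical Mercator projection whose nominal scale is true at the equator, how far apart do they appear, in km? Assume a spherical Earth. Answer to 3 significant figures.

3060 km

Mercator is conformal, so the point scale is isotropic: h = k = sec φ = 1/cos φ.
Along the parallel, k = sec 71.7° = 1/0.3140 = 3.185.
Map distance = 962 × 3.185 ≈ 3060 km.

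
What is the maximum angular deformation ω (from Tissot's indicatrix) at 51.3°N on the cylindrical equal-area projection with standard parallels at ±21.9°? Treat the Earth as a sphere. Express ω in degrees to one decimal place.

A cylindrical equal-area projection with standard parallel φ₀ has meridian scale h = cos φ / cos φ₀ and parallel scale k = cos φ₀ / cos φ (so areas are preserved, h·k = 1).
At 51.3°: h = 0.6739, k = 1.484; principal scales a = 1.484, b = 0.6739.
sin(ω/2) = (a − b)/(a + b) = 0.8101/2.158 = 0.3754, so ω = 2 arcsin(0.3754) ≈ 44.1°.

44.1°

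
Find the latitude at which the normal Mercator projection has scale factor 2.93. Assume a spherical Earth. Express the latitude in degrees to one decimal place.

70.0°

Mercator scale is k = sec φ = 1/cos φ.
1/cos φ = 2.93  ⇒  cos φ = 0.3413  ⇒  φ = arccos(0.3413) ≈ 70.0°.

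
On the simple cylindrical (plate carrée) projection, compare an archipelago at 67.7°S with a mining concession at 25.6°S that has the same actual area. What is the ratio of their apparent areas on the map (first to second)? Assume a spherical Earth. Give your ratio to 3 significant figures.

Plate carrée maps x = Rλ, y = Rφ. The meridian scale is h = 1 and the parallel scale is k = 1/cos φ = sec φ.
Areal scale at 67.7°: h·k = 1.000 × 2.635 = 2.635.
Areal scale at 25.6°: h·k = 1.000 × 1.109 = 1.109.
Ratio = 2.635/1.109 ≈ 2.38.

2.38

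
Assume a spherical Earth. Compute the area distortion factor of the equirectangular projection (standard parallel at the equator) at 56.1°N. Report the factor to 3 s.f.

In the plate carrée (x = Rλ, y = Rφ), meridians are true-scale (h = 1) and parallels are stretched by k = sec φ.
Areal scale = h·k = 1 × sec φ; at 56.1°, h = 1.000, k = 1.793, so h·k = 1.793.

1.79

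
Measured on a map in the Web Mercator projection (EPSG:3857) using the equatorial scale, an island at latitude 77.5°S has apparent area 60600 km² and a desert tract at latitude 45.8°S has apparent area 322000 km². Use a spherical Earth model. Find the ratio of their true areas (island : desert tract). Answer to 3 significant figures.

Since Mercator area scale is 1/cos²φ, the true area equals the apparent area multiplied by cos²φ.
True area of island: 60600 × cos²(77.5°) = 60600 × 0.04685 = 2839 km².
True area of desert tract: 322000 × cos²(45.8°) = 322000 × 0.4860 = 156500 km².
Ratio = 2839 / 156500 ≈ 0.0181.

0.0181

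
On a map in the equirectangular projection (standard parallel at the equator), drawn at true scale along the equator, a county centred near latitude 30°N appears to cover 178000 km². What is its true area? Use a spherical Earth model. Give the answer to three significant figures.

154000 km²

In the plate carrée (x = Rλ, y = Rφ), meridians are true-scale (h = 1) and parallels are stretched by k = sec φ.
Areal scale = h·k = 1 × sec φ; at 30°, h = 1.000, k = 1.155, so h·k = 1.155.
True area = apparent / (areal scale) = 178000 / 1.155 ≈ 154000 km².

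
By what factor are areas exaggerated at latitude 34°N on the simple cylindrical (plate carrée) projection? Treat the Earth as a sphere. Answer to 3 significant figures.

1.21

In the plate carrée (x = Rλ, y = Rφ), meridians are true-scale (h = 1) and parallels are stretched by k = sec φ.
Areal scale = h·k = 1 × sec φ; at 34°, h = 1.000, k = 1.206, so h·k = 1.206.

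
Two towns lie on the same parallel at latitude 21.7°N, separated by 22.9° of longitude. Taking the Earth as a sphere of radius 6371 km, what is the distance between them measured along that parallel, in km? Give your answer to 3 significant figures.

Arc length along a parallel = R cos φ · Δλ (with Δλ in radians).
= 6371 × cos 21.7° × (22.9° × π/180) = 6371 × 0.9291 × 0.3997 ≈ 2370 km.

2370 km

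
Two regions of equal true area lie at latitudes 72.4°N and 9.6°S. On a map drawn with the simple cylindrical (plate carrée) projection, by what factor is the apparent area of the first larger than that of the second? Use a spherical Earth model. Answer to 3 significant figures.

3.26

Plate carrée maps x = Rλ, y = Rφ. The meridian scale is h = 1 and the parallel scale is k = 1/cos φ = sec φ.
Areal scale at 72.4°: h·k = 1.000 × 3.307 = 3.307.
Areal scale at 9.6°: h·k = 1.000 × 1.014 = 1.014.
Ratio = 3.307/1.014 ≈ 3.26.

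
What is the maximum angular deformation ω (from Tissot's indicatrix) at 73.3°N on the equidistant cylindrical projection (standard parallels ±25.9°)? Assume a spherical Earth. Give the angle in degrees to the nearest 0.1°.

62.1°

The equidistant cylindrical projection with φ₀ = 25.9° has h = 1 (meridians true) and k = cos φ₀ / cos φ along parallels.
At 73.3°: h = 1.000, k = 3.130; principal scales a = 3.130, b = 1.000.
sin(ω/2) = (a − b)/(a + b) = 2.130/4.130 = 0.5158, so ω = 2 arcsin(0.5158) ≈ 62.1°.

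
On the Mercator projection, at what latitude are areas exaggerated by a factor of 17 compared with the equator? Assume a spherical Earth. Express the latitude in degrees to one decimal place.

76.0°

Mercator areal scale is sec²φ.
sec²φ = 17  ⇒  cos²φ = 0.05882  ⇒  cos φ = 0.2425.
φ = arccos(0.2425) ≈ 76.0°.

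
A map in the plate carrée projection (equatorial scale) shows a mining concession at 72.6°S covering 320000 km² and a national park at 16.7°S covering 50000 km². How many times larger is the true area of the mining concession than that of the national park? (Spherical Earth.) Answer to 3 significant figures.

On the plate carrée, areal scale = h·k = 1 × sec φ, so true area = apparent × cos φ.
True area of mining concession: 320000 × cos(72.6°) = 320000 × 0.2990 = 95690 km².
True area of national park: 50000 × cos(16.7°) = 50000 × 0.9578 = 47890 km².
Ratio = 95690 / 47890 ≈ 2.00.

2.00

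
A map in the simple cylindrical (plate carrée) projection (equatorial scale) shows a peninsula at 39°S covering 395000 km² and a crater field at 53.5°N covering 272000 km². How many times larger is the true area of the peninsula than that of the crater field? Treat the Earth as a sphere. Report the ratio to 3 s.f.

1.90

On the plate carrée, areal scale = h·k = 1 × sec φ, so true area = apparent × cos φ.
True area of peninsula: 395000 × cos(39°) = 395000 × 0.7771 = 307000 km².
True area of crater field: 272000 × cos(53.5°) = 272000 × 0.5948 = 161800 km².
Ratio = 307000 / 161800 ≈ 1.90.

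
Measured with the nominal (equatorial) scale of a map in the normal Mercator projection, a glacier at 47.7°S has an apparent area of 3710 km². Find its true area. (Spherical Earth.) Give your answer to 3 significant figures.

Mercator is conformal, so the point scale is isotropic: h = k = sec φ = 1/cos φ.
Areal scale = k² = sec²φ = 1/cos²(47.7°) = 1/0.6730² = 2.208.
True area = apparent / (areal scale) = 3710 / 2.208 ≈ 1680 km².

1680 km²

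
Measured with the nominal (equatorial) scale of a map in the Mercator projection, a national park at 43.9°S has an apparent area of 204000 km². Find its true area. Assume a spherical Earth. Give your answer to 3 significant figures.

106000 km²

Mercator is conformal, so the point scale is isotropic: h = k = sec φ = 1/cos φ.
Areal scale = k² = sec²φ = 1/cos²(43.9°) = 1/0.7206² = 1.926.
True area = apparent / (areal scale) = 204000 / 1.926 ≈ 106000 km².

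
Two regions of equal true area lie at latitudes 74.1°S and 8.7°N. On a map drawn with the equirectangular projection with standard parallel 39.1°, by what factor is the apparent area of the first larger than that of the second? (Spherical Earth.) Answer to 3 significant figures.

In the equirectangular projection with standard parallel φ₀ = 39.1° (x = Rλ cos φ₀, y = Rφ), meridians are true-scale (h = 1) and the parallel scale is k = cos φ₀ / cos φ.
Areal scale at 74.1°: h·k = 1.000 × 2.833 = 2.833.
Areal scale at 8.7°: h·k = 1.000 × 0.7851 = 0.7851.
Ratio = 2.833/0.7851 ≈ 3.61.

3.61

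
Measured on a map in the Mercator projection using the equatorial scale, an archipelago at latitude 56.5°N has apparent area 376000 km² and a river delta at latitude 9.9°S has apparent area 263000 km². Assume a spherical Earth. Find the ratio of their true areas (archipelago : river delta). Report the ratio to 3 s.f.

0.449

Mercator's areal exaggeration is sec²φ; hence true area = (apparent area) · cos²φ.
True area of archipelago: 376000 × cos²(56.5°) = 376000 × 0.3046 = 114500 km².
True area of river delta: 263000 × cos²(9.9°) = 263000 × 0.9704 = 255200 km².
Ratio = 114500 / 255200 ≈ 0.449.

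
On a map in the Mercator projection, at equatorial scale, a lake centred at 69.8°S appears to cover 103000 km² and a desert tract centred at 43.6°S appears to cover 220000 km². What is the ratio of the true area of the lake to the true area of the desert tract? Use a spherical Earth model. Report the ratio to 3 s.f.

Mercator's areal exaggeration is sec²φ; hence true area = (apparent area) · cos²φ.
True area of lake: 103000 × cos²(69.8°) = 103000 × 0.1192 = 12280 km².
True area of desert tract: 220000 × cos²(43.6°) = 220000 × 0.5244 = 115400 km².
Ratio = 12280 / 115400 ≈ 0.106.

0.106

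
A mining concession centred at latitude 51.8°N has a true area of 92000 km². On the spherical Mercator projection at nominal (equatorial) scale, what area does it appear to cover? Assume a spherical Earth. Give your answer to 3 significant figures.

241000 km²

For Mercator, h = k = sec φ (a conformal cylindrical projection has a single point scale, 1/cos φ).
Areal scale = k² = sec²φ = 1/cos²(51.8°) = 1/0.6184² = 2.615.
Apparent area = 92000 × 2.615 ≈ 241000 km².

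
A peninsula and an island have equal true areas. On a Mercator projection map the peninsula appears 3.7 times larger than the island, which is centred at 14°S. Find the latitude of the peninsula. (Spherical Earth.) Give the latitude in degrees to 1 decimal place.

Mercator areal scale is sec²φ, so apparent-area ratio = sec²φ₁ / sec²φ₂ = cos²φ₂ / cos²φ₁.
cos²φ₂ / cos²φ₁ = 3.7  ⇒  cos φ₁ = cos 14° / √3.7 = 0.9703/1.924 = 0.5044.
φ₁ = arccos(0.5044) ≈ 59.7°.

59.7°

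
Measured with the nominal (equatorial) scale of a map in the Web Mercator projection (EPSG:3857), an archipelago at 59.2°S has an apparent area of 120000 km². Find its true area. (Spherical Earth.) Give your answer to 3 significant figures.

31500 km²

For Mercator, h = k = sec φ (a conformal cylindrical projection has a single point scale, 1/cos φ).
Areal scale = k² = sec²φ = 1/cos²(59.2°) = 1/0.5120² = 3.814.
True area = apparent / (areal scale) = 120000 / 3.814 ≈ 31500 km².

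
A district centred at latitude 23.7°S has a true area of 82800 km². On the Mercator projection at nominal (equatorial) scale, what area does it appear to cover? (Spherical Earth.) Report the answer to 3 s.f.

The Mercator projection is conformal; its linear scale factor is the same in every direction and equals sec φ = 1/cos φ.
Areal scale = k² = sec²φ = 1/cos²(23.7°) = 1/0.9157² = 1.193.
Apparent area = 82800 × 1.193 ≈ 98800 km².

98800 km²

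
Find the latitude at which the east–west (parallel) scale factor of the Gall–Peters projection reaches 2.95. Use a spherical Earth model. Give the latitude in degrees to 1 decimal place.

Gall–Peters is a cylindrical equal-area projection with standard parallels at ±45°. A cylindrical equal-area projection with standard parallel φ₀ has meridian scale h = cos φ / cos φ₀ and parallel scale k = cos φ₀ / cos φ (so areas are preserved, h·k = 1).
k = cos φ₀ / cos φ = 2.95  ⇒  cos φ = cos 45° / 2.95 = 0.2397.
φ = arccos(0.2397) ≈ 76.1°.

76.1°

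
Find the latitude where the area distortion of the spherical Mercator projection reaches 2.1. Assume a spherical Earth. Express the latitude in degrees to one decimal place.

46.4°

Mercator areal scale is sec²φ.
sec²φ = 2.1  ⇒  cos²φ = 0.4762  ⇒  cos φ = 0.6901.
φ = arccos(0.6901) ≈ 46.4°.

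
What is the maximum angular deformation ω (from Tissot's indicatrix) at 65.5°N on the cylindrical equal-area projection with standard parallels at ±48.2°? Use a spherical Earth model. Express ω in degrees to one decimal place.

52.4°

A cylindrical equal-area projection with standard parallel φ₀ has meridian scale h = cos φ / cos φ₀ and parallel scale k = cos φ₀ / cos φ (so areas are preserved, h·k = 1).
At 65.5°: h = 0.6222, k = 1.607; principal scales a = 1.607, b = 0.6222.
sin(ω/2) = (a − b)/(a + b) = 0.9851/2.229 = 0.4419, so ω = 2 arcsin(0.4419) ≈ 52.4°.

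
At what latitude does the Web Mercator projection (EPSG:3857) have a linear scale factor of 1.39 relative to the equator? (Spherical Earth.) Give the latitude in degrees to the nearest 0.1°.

Mercator scale is k = sec φ = 1/cos φ.
1/cos φ = 1.39  ⇒  cos φ = 0.7194  ⇒  φ = arccos(0.7194) ≈ 44.0°.

44.0°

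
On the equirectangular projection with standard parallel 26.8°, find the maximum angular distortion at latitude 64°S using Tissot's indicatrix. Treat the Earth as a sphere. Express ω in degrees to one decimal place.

In the equirectangular projection with standard parallel φ₀ = 26.8° (x = Rλ cos φ₀, y = Rφ), meridians are true-scale (h = 1) and the parallel scale is k = cos φ₀ / cos φ.
At 64°: h = 1.000, k = 2.036; principal scales a = 2.036, b = 1.000.
sin(ω/2) = (a − b)/(a + b) = 1.036/3.036 = 0.3413, so ω = 2 arcsin(0.3413) ≈ 39.9°.

39.9°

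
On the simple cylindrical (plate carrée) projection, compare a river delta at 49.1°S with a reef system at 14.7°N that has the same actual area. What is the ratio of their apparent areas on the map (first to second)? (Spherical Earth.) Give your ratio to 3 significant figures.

1.48

For the equirectangular projection with φ₀ = 0 (plate carrée), h = 1 along meridians and k = sec φ along parallels.
Areal scale at 49.1°: h·k = 1.000 × 1.527 = 1.527.
Areal scale at 14.7°: h·k = 1.000 × 1.034 = 1.034.
Ratio = 1.527/1.034 ≈ 1.48.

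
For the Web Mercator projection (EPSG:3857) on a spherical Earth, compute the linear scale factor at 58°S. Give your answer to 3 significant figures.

For Mercator, h = k = sec φ (a conformal cylindrical projection has a single point scale, 1/cos φ).
k = 1/cos 58° = 1/0.5299 = 1.887.

1.89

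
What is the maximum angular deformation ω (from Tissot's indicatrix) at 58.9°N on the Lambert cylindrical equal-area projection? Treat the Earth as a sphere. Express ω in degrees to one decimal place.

70.7°

The Lambert cylindrical equal-area projection is the cylindrical equal-area projection with its standard parallel at the equator (φ₀ = 0). For cylindrical equal-area with standard parallel φ₀, h = cos φ / cos φ₀ and k = cos φ₀ / cos φ, so h·k = 1.
At 58.9°: h = 0.5165, k = 1.936; principal scales a = 1.936, b = 0.5165.
sin(ω/2) = (a − b)/(a + b) = 1.419/2.453 = 0.5788, so ω = 2 arcsin(0.5788) ≈ 70.7°.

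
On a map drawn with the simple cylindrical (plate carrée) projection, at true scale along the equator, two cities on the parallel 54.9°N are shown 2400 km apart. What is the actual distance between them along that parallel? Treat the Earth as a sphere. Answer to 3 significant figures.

In the plate carrée (x = Rλ, y = Rφ), meridians are true-scale (h = 1) and parallels are stretched by k = sec φ.
Along the parallel at 54.9°, map distances are exaggerated by k = sec 54.9° = 1.739.
True distance = 2400 / 1.739 = 2400 × cos 54.9° ≈ 1380 km.

1380 km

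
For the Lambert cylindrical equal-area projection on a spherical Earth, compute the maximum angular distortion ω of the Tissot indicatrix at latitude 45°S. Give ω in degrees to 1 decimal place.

38.9°

The Lambert cylindrical equal-area projection is the cylindrical equal-area projection with its standard parallel at the equator (φ₀ = 0). A cylindrical equal-area projection with standard parallel φ₀ has meridian scale h = cos φ / cos φ₀ and parallel scale k = cos φ₀ / cos φ (so areas are preserved, h·k = 1).
At 45°: h = 0.7071, k = 1.414; principal scales a = 1.414, b = 0.7071.
sin(ω/2) = (a − b)/(a + b) = 0.7071/2.121 = 0.3333, so ω = 2 arcsin(0.3333) ≈ 38.9°.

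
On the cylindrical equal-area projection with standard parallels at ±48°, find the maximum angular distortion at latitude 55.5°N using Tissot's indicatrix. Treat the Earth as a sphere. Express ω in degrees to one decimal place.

19.0°

For cylindrical equal-area with standard parallel φ₀, h = cos φ / cos φ₀ and k = cos φ₀ / cos φ, so h·k = 1.
At 55.5°: h = 0.8465, k = 1.181; principal scales a = 1.181, b = 0.8465.
sin(ω/2) = (a − b)/(a + b) = 0.3349/2.028 = 0.1651, so ω = 2 arcsin(0.1651) ≈ 19.0°.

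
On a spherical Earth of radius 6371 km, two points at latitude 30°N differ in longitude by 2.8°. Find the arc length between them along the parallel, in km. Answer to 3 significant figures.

270 km

Arc length along a parallel = R cos φ · Δλ (with Δλ in radians).
= 6371 × cos 30° × (2.8° × π/180) = 6371 × 0.8660 × 0.04887 ≈ 270 km.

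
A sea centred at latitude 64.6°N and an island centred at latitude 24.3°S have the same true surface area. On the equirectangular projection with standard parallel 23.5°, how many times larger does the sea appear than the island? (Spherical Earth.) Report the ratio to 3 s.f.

2.12

The equidistant cylindrical projection with φ₀ = 23.5° has h = 1 (meridians true) and k = cos φ₀ / cos φ along parallels.
Areal scale at 64.6°: h·k = 1.000 × 2.138 = 2.138.
Areal scale at 24.3°: h·k = 1.000 × 1.006 = 1.006.
Ratio = 2.138/1.006 ≈ 2.12.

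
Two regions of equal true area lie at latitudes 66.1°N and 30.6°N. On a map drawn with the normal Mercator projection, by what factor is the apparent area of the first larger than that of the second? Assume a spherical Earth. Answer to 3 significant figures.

Mercator is conformal with k = sec φ, so areal scale = k² = sec²φ.
At 66.1°: sec²(66.1°) = 1/0.4051² = 6.092.
At 30.6°: sec²(30.6°) = 1/0.8607² = 1.350.
Ratio = 6.092/1.350 = cos²(30.6°)/cos²(66.1°) ≈ 4.51.

4.51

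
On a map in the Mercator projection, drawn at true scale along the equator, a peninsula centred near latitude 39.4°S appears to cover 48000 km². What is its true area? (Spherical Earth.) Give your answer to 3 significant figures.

Mercator is conformal, so the point scale is isotropic: h = k = sec φ = 1/cos φ.
Areal scale = k² = sec²φ = 1/cos²(39.4°) = 1/0.7727² = 1.675.
True area = apparent / (areal scale) = 48000 / 1.675 ≈ 28700 km².

28700 km²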